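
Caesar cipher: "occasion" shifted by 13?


Word: "occasion"
Shift: 13
Each letter → (letter + shift) mod 26:
  'o' (14) + 13 = 1 → 'b'
  'c' (2) + 13 = 15 → 'p'
  'c' (2) + 13 = 15 → 'p'
  'a' (0) + 13 = 13 → 'n'
  's' (18) + 13 = 5 → 'f'
  'i' (8) + 13 = 21 → 'v'
  'o' (14) + 13 = 1 → 'b'
  'n' (13) + 13 = 0 → 'a'
Result = "bppnfvba"


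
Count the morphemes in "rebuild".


Word: "rebuild"
Morphemes: re- / build
Each morpheme carries meaning
= 2 morphemes


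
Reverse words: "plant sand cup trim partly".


Original: "plant sand cup trim partly"
Words (1..n): plant | sand | cup | trim | partly
Reversed (n..1): partly | trim | cup | sand | plant
Result = "partly trim cup sand plant"


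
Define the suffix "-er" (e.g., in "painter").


Suffix: -er
As in: painter -> paint + -er
Meaning = one who / more


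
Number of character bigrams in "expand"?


Word: "expand" (length 6)
Number of 2-grams = length - 2 + 1 = 6 - 2 + 1
= 5


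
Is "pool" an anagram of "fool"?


Word 1: "fool" → sorted: floo
Word 2: "pool" → sorted: loop
Same letters? floo != loop
Anagram = No


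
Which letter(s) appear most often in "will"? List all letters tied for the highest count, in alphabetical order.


Word: "will"
Letter counts:
  'i': 1
  'l': 2
  'w': 1
Maximum count = 2
Most frequent = 'l' (2 times each)


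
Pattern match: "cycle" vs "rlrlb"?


Pattern of "cycle": [0, 1, 0, 2, 3]
Pattern of "rlrlb": [0, 1, 0, 1, 2]
Patterns do not match
Same pattern = No


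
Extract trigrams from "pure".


Word: "pure" (length 4)
Number of trigrams = 4 - 3 + 1 = 2
  Position 0: "pur"
  Position 1: "ure"
Trigrams = "pur", "ure"


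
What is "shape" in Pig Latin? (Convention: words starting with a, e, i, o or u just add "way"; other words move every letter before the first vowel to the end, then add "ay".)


Word: "shape"
Starts with consonant(s) → move to end, add 'ay'
Consonant cluster: "sh"
Pig Latin = "apeshay"


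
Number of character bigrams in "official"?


Word: "official" (length 8)
Number of 2-grams = length - 2 + 1 = 8 - 2 + 1
= 7


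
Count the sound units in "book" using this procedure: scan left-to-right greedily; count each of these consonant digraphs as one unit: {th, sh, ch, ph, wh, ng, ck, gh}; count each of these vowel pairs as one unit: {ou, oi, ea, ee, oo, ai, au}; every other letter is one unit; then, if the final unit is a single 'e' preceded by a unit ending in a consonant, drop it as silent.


Word: "book" (4 letters)
Left-to-right scan:
  (1) 'b' (letter)
  (2) 'oo' (vowel-pair)
  (3) 'k' (letter)
Units from scan: 3
Sound units = 3 units


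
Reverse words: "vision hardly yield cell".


Original: "vision hardly yield cell"
Words (1..n): vision | hardly | yield | cell
Reversed (n..1): cell | yield | hardly | vision
Result = "cell yield hardly vision"


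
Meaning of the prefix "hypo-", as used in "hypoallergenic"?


Prefix: hypo-
Example: hypoallergenic = hypo- + allergenic
Meaning = under / below normal


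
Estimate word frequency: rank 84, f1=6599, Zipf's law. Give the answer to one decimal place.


Zipf's law: f(r) = f(1) / r
f(1) = 6599
f(84) = 6599 / 84
= 78.6 occurrences


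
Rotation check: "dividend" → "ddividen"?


Word: "dividend", Candidate: "ddividen"
Method: check if candidate is substring of word+word
"dividenddividend" contains "ddividen"? Yes
Is rotation = Yes


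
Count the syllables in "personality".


Word: "personality"
Syllable breakdown: per | son | al | i | ty
Counting: 5 parts
= 5 syllables


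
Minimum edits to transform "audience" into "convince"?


Word 1: "audience" (length 8)
Word 2: "convince" (length 8)
One optimal edit sequence (insert/delete/substitute each cost 1):
  1. substitute 'a' -> 'c'  (+1)
  2. substitute 'u' -> 'o'  (+1)
  3. substitute 'd' -> 'n'  (+1)
  4. substitute 'i' -> 'v'  (+1)
  5. substitute 'e' -> 'i'  (+1)
  6. keep 'n'
  7. keep 'c'
  8. keep 'e'
Total edit operations: 5
Edit distance = 5


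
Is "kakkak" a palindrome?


Word: "kakkak"
Reversed: "kakkak"
Forward == Backward? kakkak == kakkak
Palindrome = Yes


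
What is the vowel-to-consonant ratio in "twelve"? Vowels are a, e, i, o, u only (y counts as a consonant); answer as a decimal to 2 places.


Word: "twelve"
Vowels (a,e,i,o,u): 2
Consonants: 4
Ratio = 2/4
= 0.50


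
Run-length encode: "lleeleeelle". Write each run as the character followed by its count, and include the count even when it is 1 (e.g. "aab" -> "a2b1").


String: "lleeleeelle"
Scanning for consecutive runs:
  'l' x 2
  'e' x 2
  'l' x 1
  'e' x 3
  'l' x 2
  'e' x 1
RLE = "l2e2l1e3l2e1"


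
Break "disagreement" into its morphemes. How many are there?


Word: "disagreement"
Morphemes: dis- | agree | -ment
Each morpheme carries meaning
= 3 morphemes


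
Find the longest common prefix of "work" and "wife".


Word 1: "work"
Word 2: "wife"
Comparing from start:
  Pos 0: 'w' == 'w'
  Pos 1: 'o' != 'i' (stop)
LCP = "w" (length 1)


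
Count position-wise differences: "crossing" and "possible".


Comparing character by character (same length = 8):
  Pos 0: 'c' vs 'p' !=
  Pos 1: 'r' vs 'o' !=
  Pos 2: 'o' vs 's' !=
  Pos 3: 's' vs 's' =
  Pos 4: 's' vs 'i' !=
  Pos 5: 'i' vs 'b' !=
  Pos 6: 'n' vs 'l' !=
  Pos 7: 'g' vs 'e' !=
Hamming distance = 7


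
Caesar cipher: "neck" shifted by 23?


Word: "neck"
Shift: 23
Each letter → (letter + shift) mod 26:
  'n' (13) + 23 = 10 → 'k'
  'e' (4) + 23 = 1 → 'b'
  'c' (2) + 23 = 25 → 'z'
  'k' (10) + 23 = 7 → 'h'
Result = "kbzh"


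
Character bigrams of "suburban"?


Word: "suburban" (length 8)
Number of bigrams = 8 - 2 + 1 = 7
  Position 0: "su"
  Position 1: "ub"
  Position 2: "bu"
  Position 3: "ur"
  Position 4: "rb"
  Position 5: "ba"
  Position 6: "an"
Bigrams = "su", "ub", "bu", "ur", "rb", "ba", "an"


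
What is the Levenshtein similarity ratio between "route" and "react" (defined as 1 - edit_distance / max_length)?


Word 1: "route" (length 5)
Word 2: "react" (length 5)
One optimal edit sequence:
  1. keep 'r'
  2. substitute 'o' -> 'e'  (+1)
  3. substitute 'u' -> 'a'  (+1)
  4. substitute 't' -> 'c'  (+1)
  5. substitute 'e' -> 't'  (+1)
Edit distance = 4
Max length = max(5, 5) = 5
Similarity = 1 - 4/5
= 0.2000


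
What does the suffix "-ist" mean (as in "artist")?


Suffix: -ist
As in: artist -> art + -ist
Meaning = one who practices


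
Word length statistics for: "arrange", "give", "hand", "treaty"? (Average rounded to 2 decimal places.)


Lengths: "arrange"=7, "give"=4, "hand"=4, "treaty"=6
Sum = 21, Count = 4
Average = 21/4 = 5.25
= avg=5.25, min=4, max=7


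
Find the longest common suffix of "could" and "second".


Word 1: "could"
Word 2: "second"
Comparing from end:
  Pos -1: 'd' == 'd'
  Pos -2: 'l' != 'n' (stop)
LCS = "d" (length 1)


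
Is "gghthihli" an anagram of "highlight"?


Word 1: "highlight" → sorted: gghhhiilt
Word 2: "gghthihli" → sorted: gghhhiilt
Same letters? gghhhiilt == gghhhiilt
Anagram = Yes


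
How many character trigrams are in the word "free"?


Word: "free" (length 4)
Number of 3-grams = length - 3 + 1 = 4 - 3 + 1
= 2


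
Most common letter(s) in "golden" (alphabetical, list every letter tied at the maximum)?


Word: "golden"
Letter counts:
  'd': 1
  'e': 1
  'g': 1
  'l': 1
  'n': 1
  'o': 1
Maximum count = 1
Most frequent = 'd', 'e', 'g', 'l', 'n', 'o' (1 time each)


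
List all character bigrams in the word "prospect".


Word: "prospect" (length 8)
Number of bigrams = 8 - 2 + 1 = 7
  Position 0: "pr"
  Position 1: "ro"
  Position 2: "os"
  Position 3: "sp"
  Position 4: "pe"
  Position 5: "ec"
  Position 6: "ct"
Bigrams = "pr", "ro", "os", "sp", "pe", "ec", "ct"


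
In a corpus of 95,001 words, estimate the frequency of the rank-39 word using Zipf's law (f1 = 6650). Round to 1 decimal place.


Zipf's law: f(r) = f(1) / r
f(1) = 6650
f(39) = 6650 / 39
= 170.5 occurrences


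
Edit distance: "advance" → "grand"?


Word 1: "advance" (length 7)
Word 2: "grand" (length 5)
One optimal edit sequence (insert/delete/substitute each cost 1):
  1. delete 'a'  (+1)
  2. substitute 'd' -> 'g'  (+1)
  3. substitute 'v' -> 'r'  (+1)
  4. keep 'a'
  5. keep 'n'
  6. delete 'c'  (+1)
  7. substitute 'e' -> 'd'  (+1)
Total edit operations: 5
Edit distance = 5


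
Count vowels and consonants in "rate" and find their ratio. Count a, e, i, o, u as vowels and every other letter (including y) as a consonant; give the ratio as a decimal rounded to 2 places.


Word: "rate"
Vowels (a,e,i,o,u): 2
Consonants: 2
Ratio = 2/2
= 1.00


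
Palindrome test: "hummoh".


Word: "hummoh"
Reversed: "hommuh"
Forward == Backward? hummoh != hommuh
Palindrome = No


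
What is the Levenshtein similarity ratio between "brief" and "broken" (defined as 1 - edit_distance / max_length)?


Word 1: "brief" (length 5)
Word 2: "broken" (length 6)
One optimal edit sequence:
  1. keep 'b'
  2. keep 'r'
  3. insert 'o'  (+1)
  4. substitute 'i' -> 'k'  (+1)
  5. keep 'e'
  6. substitute 'f' -> 'n'  (+1)
Edit distance = 3
Max length = max(5, 6) = 6
Similarity = 1 - 3/6
= 0.5000


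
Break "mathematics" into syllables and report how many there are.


Word: "mathematics"
Syllable breakdown: math-e-mat-ics
Counting: 4 parts
= 4 syllables


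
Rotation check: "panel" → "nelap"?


Word: "panel", Candidate: "nelap"
Method: check if candidate is substring of word+word
"panelpanel" contains "nelap"? No
Is rotation = No


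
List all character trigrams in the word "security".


Word: "security" (length 8)
Number of trigrams = 8 - 3 + 1 = 6
  Position 0: "sec"
  Position 1: "ecu"
  Position 2: "cur"
  Position 3: "uri"
  Position 4: "rit"
  Position 5: "ity"
Trigrams = "sec", "ecu", "cur", "uri", "rit", "ity"


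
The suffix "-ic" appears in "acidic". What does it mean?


Suffix: -ic
As in: acidic -> acid + -ic
Meaning = relating to


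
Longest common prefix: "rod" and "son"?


Word 1: "rod"
Word 2: "son"
Comparing from start:
  Pos 0: 'r' != 's' (stop)
LCP = "" (length 0)


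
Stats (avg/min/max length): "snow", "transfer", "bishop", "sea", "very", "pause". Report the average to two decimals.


Lengths: "snow"=4, "transfer"=8, "bishop"=6, "sea"=3, "very"=4, "pause"=5
Sum = 30, Count = 6
Average = 30/6 = 5.00
= avg=5.00, min=3, max=8


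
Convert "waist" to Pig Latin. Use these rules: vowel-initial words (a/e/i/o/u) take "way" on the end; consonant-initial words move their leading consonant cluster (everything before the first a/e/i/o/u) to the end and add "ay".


Word: "waist"
Starts with consonant(s) → move to end, add 'ay'
Consonant cluster: "w"
Pig Latin = "aistway"


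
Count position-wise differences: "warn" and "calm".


Comparing character by character (same length = 4):
  Pos 0: 'w' vs 'c' !=
  Pos 1: 'a' vs 'a' =
  Pos 2: 'r' vs 'l' !=
  Pos 3: 'n' vs 'm' !=
Hamming distance = 3


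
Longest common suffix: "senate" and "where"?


Word 1: "senate"
Word 2: "where"
Comparing from end:
  Pos -1: 'e' == 'e'
  Pos -2: 't' != 'r' (stop)
LCS = "e" (length 1)


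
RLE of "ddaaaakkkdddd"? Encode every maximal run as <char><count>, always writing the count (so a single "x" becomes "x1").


String: "ddaaaakkkdddd"
Scanning for consecutive runs:
  'd' x 2
  'a' x 4
  'k' x 3
  'd' x 4
RLE = "d2a4k3d4"


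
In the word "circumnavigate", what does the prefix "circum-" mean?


Prefix: circum-
Example: circumnavigate (circum- + navigate)
Meaning = around


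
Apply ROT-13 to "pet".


Word: "pet"
Shift: 13
Each letter → (letter + shift) mod 26:
  'p' (15) + 13 = 2 → 'c'
  'e' (4) + 13 = 17 → 'r'
  't' (19) + 13 = 6 → 'g'
Result = "crg"


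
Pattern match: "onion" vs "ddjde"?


Pattern of "onion": [0, 1, 2, 0, 1]
Pattern of "ddjde": [0, 0, 1, 0, 2]
Patterns do not match
Same pattern = No


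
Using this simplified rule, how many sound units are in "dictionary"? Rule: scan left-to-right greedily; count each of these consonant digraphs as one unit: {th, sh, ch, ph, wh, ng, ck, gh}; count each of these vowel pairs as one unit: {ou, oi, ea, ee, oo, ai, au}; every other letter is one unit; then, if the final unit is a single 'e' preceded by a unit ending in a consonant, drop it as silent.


Word: "dictionary" (10 letters)
Left-to-right scan:
  1. 'd' (letter)
  2. 'i' (letter)
  3. 'c' (letter)
  4. 't' (letter)
  5. 'i' (letter)
  6. 'o' (letter)
  7. 'n' (letter)
  8. 'a' (letter)
  9. 'r' (letter)
  10. 'y' (letter)
Units from scan: 10
Sound units = 10 units


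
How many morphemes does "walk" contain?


Word: "walk"
Morphemes: walk
Each morpheme carries meaning
= 1 morpheme


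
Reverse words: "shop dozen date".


Original: "shop dozen date"
Words (1..n): shop | dozen | date
Reversed (n..1): date | dozen | shop
Result = "date dozen shop"


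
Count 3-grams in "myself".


Word: "myself" (length 6)
Number of 3-grams = length - 3 + 1 = 6 - 3 + 1
= 4


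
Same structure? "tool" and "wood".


Pattern of "tool": [0, 1, 1, 2]
Pattern of "wood": [0, 1, 1, 2]
Patterns match
Same pattern = Yes


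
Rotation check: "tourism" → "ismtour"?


Word: "tourism", Candidate: "ismtour"
Method: check if candidate is substring of word+word
"tourismtourism" contains "ismtour"? Yes
Is rotation = Yes


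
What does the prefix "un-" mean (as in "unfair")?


Prefix: un-
Example: unfair (un- + fair)
Meaning = not / reverse


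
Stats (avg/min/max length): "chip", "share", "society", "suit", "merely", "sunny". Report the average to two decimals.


Lengths: "chip"=4, "share"=5, "society"=7, "suit"=4, "merely"=6, "sunny"=5
Sum = 31, Count = 6
Average = 31/6 = 5.17
= avg=5.17, min=4, max=7


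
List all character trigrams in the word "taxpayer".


Word: "taxpayer" (length 8)
Number of trigrams = 8 - 3 + 1 = 6
  Position 0: "tax"
  Position 1: "axp"
  Position 2: "xpa"
  Position 3: "pay"
  Position 4: "aye"
  Position 5: "yer"
Trigrams = "tax", "axp", "xpa", "pay", "aye", "yer"


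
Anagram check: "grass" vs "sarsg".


Word 1: "grass" → sorted: agrss
Word 2: "sarsg" → sorted: agrss
Same letters? agrss == agrss
Anagram = Yes


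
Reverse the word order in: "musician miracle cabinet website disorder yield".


Original: "musician miracle cabinet website disorder yield"
Words (1..n): musician | miracle | cabinet | website | disorder | yield
Reversed (n..1): yield | disorder | website | cabinet | miracle | musician
Result = "yield disorder website cabinet miracle musician"


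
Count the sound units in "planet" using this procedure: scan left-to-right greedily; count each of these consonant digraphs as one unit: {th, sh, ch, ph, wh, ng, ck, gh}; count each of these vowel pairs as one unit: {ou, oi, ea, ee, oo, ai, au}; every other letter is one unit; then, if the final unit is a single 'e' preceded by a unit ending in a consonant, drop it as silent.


Word: "planet" (6 letters)
Left-to-right scan:
  (1) 'p' (letter)
  (2) 'l' (letter)
  (3) 'a' (letter)
  (4) 'n' (letter)
  (5) 'e' (letter)
  (6) 't' (letter)
Units from scan: 6
Sound units = 6 units


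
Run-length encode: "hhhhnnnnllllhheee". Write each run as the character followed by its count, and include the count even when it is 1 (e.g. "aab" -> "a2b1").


String: "hhhhnnnnllllhheee"
Scanning for consecutive runs:
  'h' x 4
  'n' x 4
  'l' x 4
  'h' x 2
  'e' x 3
RLE = "h4n4l4h2e3"


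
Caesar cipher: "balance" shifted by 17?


Word: "balance"
Shift: 17
Each letter → (letter + shift) mod 26:
  'b' (1) + 17 = 18 → 's'
  'a' (0) + 17 = 17 → 'r'
  'l' (11) + 17 = 2 → 'c'
  'a' (0) + 17 = 17 → 'r'
  'n' (13) + 17 = 4 → 'e'
  'c' (2) + 17 = 19 → 't'
  'e' (4) + 17 = 21 → 'v'
Result = "srcretv"


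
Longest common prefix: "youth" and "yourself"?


Word 1: "youth"
Word 2: "yourself"
Comparing from start:
  Pos 0: 'y' == 'y'
  Pos 1: 'o' == 'o'
  Pos 2: 'u' == 'u'
  Pos 3: 't' != 'r' (stop)
LCP = "you" (length 3)


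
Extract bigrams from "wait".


Word: "wait" (length 4)
Number of bigrams = 4 - 2 + 1 = 3
  Position 0: "wa"
  Position 1: "ai"
  Position 2: "it"
Bigrams = "wa", "ai", "it"


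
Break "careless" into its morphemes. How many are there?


Word: "careless"
Morphemes: care | -less
Each morpheme carries meaning
= 2 morphemes


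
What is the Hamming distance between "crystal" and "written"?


Comparing character by character (same length = 7):
  Pos 0: 'c' vs 'w' !=
  Pos 1: 'r' vs 'r' =
  Pos 2: 'y' vs 'i' !=
  Pos 3: 's' vs 't' !=
  Pos 4: 't' vs 't' =
  Pos 5: 'a' vs 'e' !=
  Pos 6: 'l' vs 'n' !=
Hamming distance = 5


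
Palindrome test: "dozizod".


Word: "dozizod"
Reversed: "dozizod"
Forward == Backward? dozizod == dozizod
Palindrome = Yes


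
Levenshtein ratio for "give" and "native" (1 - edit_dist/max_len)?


Word 1: "give" (length 4)
Word 2: "native" (length 6)
One optimal edit sequence:
  1. insert 'n'  (+1)
  2. insert 'a'  (+1)
  3. substitute 'g' -> 't'  (+1)
  4. keep 'i'
  5. keep 'v'
  6. keep 'e'
Edit distance = 3
Max length = max(4, 6) = 6
Similarity = 1 - 3/6
= 0.5000


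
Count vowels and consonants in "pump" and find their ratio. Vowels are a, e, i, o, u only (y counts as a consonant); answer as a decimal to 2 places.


Word: "pump"
Vowels (a,e,i,o,u): 1
Consonants: 3
Ratio = 1/3
= 0.33


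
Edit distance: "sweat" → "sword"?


Word 1: "sweat" (length 5)
Word 2: "sword" (length 5)
One optimal edit sequence (insert/delete/substitute each cost 1):
  1. keep 's'
  2. keep 'w'
  3. substitute 'e' -> 'o'  (+1)
  4. substitute 'a' -> 'r'  (+1)
  5. substitute 't' -> 'd'  (+1)
Total edit operations: 3
Edit distance = 3


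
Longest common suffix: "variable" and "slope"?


Word 1: "variable"
Word 2: "slope"
Comparing from end:
  Pos -1: 'e' == 'e'
  Pos -2: 'l' != 'p' (stop)
LCS = "e" (length 1)


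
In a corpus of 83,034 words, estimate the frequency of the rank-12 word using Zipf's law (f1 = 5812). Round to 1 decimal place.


Zipf's law: f(r) = f(1) / r
f(1) = 5812
f(12) = 5812 / 12
= 484.3 occurrences


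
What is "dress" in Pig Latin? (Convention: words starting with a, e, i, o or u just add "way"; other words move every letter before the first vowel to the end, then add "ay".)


Word: "dress"
Starts with consonant(s) → move to end, add 'ay'
Consonant cluster: "dr"
Pig Latin = "essdray"


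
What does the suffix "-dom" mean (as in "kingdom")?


Suffix: -dom
Example: kingdom (king + -dom)
Meaning = state / realm


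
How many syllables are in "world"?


Word: "world"
Syllable breakdown: world
Counting: 1 part
= 1 syllable


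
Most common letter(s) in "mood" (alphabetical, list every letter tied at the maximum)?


Word: "mood"
Letter counts:
  'd': 1
  'm': 1
  'o': 2
Maximum count = 2
Most frequent = 'o' (2 times each)


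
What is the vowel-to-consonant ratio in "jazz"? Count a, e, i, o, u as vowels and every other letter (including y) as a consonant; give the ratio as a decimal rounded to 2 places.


Word: "jazz"
Vowels (a,e,i,o,u): 1
Consonants: 3
Ratio = 1/3
= 0.33


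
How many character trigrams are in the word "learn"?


Word: "learn" (length 5)
Number of 3-grams = length - 3 + 1 = 5 - 3 + 1
= 3


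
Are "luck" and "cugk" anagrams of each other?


Word 1: "luck" → sorted: cklu
Word 2: "cugk" → sorted: cgku
Same letters? cklu != cgku
Anagram = No


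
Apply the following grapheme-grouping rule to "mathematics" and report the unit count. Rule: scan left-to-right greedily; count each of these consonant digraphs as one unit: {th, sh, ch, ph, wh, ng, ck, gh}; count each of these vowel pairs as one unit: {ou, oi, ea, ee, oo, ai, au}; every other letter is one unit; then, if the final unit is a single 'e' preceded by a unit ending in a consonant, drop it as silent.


Word: "mathematics" (11 letters)
Left-to-right scan:
  1. 'm' (letter)
  2. 'a' (letter)
  3. 'th' (digraph)
  4. 'e' (letter)
  5. 'm' (letter)
  6. 'a' (letter)
  7. 't' (letter)
  8. 'i' (letter)
  9. 'c' (letter)
  10. 's' (letter)
Units from scan: 10
Sound units = 10 units


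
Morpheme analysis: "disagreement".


Word: "disagreement"
Morphemes: dis- / agree / -ment
Each morpheme carries meaning
= 3 morphemes


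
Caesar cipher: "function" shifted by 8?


Word: "function"
Shift: 8
Each letter → (letter + shift) mod 26:
  'f' (5) + 8 = 13 → 'n'
  'u' (20) + 8 = 2 → 'c'
  'n' (13) + 8 = 21 → 'v'
  'c' (2) + 8 = 10 → 'k'
  't' (19) + 8 = 1 → 'b'
  'i' (8) + 8 = 16 → 'q'
  'o' (14) + 8 = 22 → 'w'
  'n' (13) + 8 = 21 → 'v'
Result = "ncvkbqwv"


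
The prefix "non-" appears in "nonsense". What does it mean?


Prefix: non-
As in: nonsense -> non- + sense
Meaning = not


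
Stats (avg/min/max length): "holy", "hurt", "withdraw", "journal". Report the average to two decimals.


Lengths: "holy"=4, "hurt"=4, "withdraw"=8, "journal"=7
Sum = 23, Count = 4
Average = 23/4 = 5.75
= avg=5.75, min=4, max=8


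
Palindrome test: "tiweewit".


Word: "tiweewit"
Reversed: "tiweewit"
Forward == Backward? tiweewit == tiweewit
Palindrome = Yes


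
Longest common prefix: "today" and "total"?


Word 1: "today"
Word 2: "total"
Comparing from start:
  Pos 0: 't' == 't'
  Pos 1: 'o' == 'o'
  Pos 2: 'd' != 't' (stop)
LCP = "to" (length 2)


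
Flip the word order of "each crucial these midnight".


Original: "each crucial these midnight"
Words (1..n): each | crucial | these | midnight
Reversed (n..1): midnight | these | crucial | each
Result = "midnight these crucial each"


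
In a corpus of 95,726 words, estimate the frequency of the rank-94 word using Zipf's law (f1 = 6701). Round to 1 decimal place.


Zipf's law: f(r) = f(1) / r
f(1) = 6701
f(94) = 6701 / 94
= 71.3 occurrences


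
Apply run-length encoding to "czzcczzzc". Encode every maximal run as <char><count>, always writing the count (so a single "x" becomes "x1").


String: "czzcczzzc"
Scanning for consecutive runs:
  'c' x 1
  'z' x 2
  'c' x 2
  'z' x 3
  'c' x 1
RLE = "c1z2c2z3c1"


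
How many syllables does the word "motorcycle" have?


Word: "motorcycle"
Syllable breakdown: mo / tor / cy / cle
Counting: 4 parts
= 4 syllables


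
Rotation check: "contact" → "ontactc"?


Word: "contact", Candidate: "ontactc"
Method: check if candidate is substring of word+word
"contactcontact" contains "ontactc"? Yes
Is rotation = Yes


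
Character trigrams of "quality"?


Word: "quality" (length 7)
Number of trigrams = 7 - 3 + 1 = 5
  Position 0: "qua"
  Position 1: "ual"
  Position 2: "ali"
  Position 3: "lit"
  Position 4: "ity"
Trigrams = "qua", "ual", "ali", "lit", "ity"


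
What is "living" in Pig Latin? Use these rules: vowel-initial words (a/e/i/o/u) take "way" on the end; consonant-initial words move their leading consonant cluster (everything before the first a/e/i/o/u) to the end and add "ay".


Word: "living"
Starts with consonant(s) → move to end, add 'ay'
Consonant cluster: "l"
Pig Latin = "ivinglay"


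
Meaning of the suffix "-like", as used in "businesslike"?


Suffix: -like
As in: businesslike -> business + -like
Meaning = resembling


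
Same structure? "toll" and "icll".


Pattern of "toll": [0, 1, 2, 2]
Pattern of "icll": [0, 1, 2, 2]
Patterns match
Same pattern = Yes


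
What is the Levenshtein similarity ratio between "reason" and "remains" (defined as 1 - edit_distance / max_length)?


Word 1: "reason" (length 6)
Word 2: "remains" (length 7)
One optimal edit sequence:
  1. keep 'r'
  2. keep 'e'
  3. insert 'm'  (+1)
  4. keep 'a'
  5. substitute 's' -> 'i'  (+1)
  6. substitute 'o' -> 'n'  (+1)
  7. substitute 'n' -> 's'  (+1)
Edit distance = 4
Max length = max(6, 7) = 7
Similarity = 1 - 4/7
= 0.4286


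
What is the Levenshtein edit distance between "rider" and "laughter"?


Word 1: "rider" (length 5)
Word 2: "laughter" (length 8)
One optimal edit sequence (insert/delete/substitute each cost 1):
  1. insert 'l'  (+1)
  2. insert 'a'  (+1)
  3. insert 'u'  (+1)
  4. substitute 'r' -> 'g'  (+1)
  5. substitute 'i' -> 'h'  (+1)
  6. substitute 'd' -> 't'  (+1)
  7. keep 'e'
  8. keep 'r'
Total edit operations: 6
Edit distance = 6


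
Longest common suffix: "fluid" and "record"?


Word 1: "fluid"
Word 2: "record"
Comparing from end:
  Pos -1: 'd' == 'd'
  Pos -2: 'i' != 'r' (stop)
LCS = "d" (length 1)


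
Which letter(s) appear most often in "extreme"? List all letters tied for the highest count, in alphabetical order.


Word: "extreme"
Letter counts:
  'e': 3
  'm': 1
  'r': 1
  't': 1
  'x': 1
Maximum count = 3
Most frequent = 'e' (3 times each)


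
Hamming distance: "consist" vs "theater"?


Comparing character by character (same length = 7):
  Pos 0: 'c' vs 't' !=
  Pos 1: 'o' vs 'h' !=
  Pos 2: 'n' vs 'e' !=
  Pos 3: 's' vs 'a' !=
  Pos 4: 'i' vs 't' !=
  Pos 5: 's' vs 'e' !=
  Pos 6: 't' vs 'r' !=
Hamming distance = 7


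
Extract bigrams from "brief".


Word: "brief" (length 5)
Number of bigrams = 5 - 2 + 1 = 4
  Position 0: "br"
  Position 1: "ri"
  Position 2: "ie"
  Position 3: "ef"
Bigrams = "br", "ri", "ie", "ef"


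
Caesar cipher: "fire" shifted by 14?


Word: "fire"
Shift: 14
Each letter → (letter + shift) mod 26:
  'f' (5) + 14 = 19 → 't'
  'i' (8) + 14 = 22 → 'w'
  'r' (17) + 14 = 5 → 'f'
  'e' (4) + 14 = 18 → 's'
Result = "twfs"


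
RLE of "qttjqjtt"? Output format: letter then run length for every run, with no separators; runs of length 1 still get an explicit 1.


String: "qttjqjtt"
Scanning for consecutive runs:
  'q' x 1
  't' x 2
  'j' x 1
  'q' x 1
  'j' x 1
  't' x 2
RLE = "q1t2j1q1j1t2"


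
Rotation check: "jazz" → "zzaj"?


Word: "jazz", Candidate: "zzaj"
Method: check if candidate is substring of word+word
"jazzjazz" contains "zzaj"? No
Is rotation = No


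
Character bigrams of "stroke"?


Word: "stroke" (length 6)
Number of bigrams = 6 - 2 + 1 = 5
  Position 0: "st"
  Position 1: "tr"
  Position 2: "ro"
  Position 3: "ok"
  Position 4: "ke"
Bigrams = "st", "tr", "ro", "ok", "ke"


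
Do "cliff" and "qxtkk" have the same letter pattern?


Pattern of "cliff": [0, 1, 2, 3, 3]
Pattern of "qxtkk": [0, 1, 2, 3, 3]
Patterns match
Same pattern = Yes


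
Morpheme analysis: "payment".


Word: "payment"
Morphemes: pay + -ment
Each morpheme carries meaning
= 2 morphemes


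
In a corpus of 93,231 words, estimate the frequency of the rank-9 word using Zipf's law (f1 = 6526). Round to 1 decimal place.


Zipf's law: f(r) = f(1) / r
f(1) = 6526
f(9) = 6526 / 9
= 725.1 occurrences


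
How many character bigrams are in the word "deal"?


Word: "deal" (length 4)
Number of 2-grams = length - 2 + 1 = 4 - 2 + 1
= 3


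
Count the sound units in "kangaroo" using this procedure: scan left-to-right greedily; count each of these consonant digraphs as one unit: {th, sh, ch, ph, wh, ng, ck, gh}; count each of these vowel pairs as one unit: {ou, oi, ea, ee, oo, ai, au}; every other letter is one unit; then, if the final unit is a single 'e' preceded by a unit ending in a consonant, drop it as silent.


Word: "kangaroo" (8 letters)
Left-to-right scan:
  (1) 'k' (letter)
  (2) 'a' (letter)
  (3) 'ng' (digraph)
  (4) 'a' (letter)
  (5) 'r' (letter)
  (6) 'oo' (vowel-pair)
Units from scan: 6
Sound units = 6 units


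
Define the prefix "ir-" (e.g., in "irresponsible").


Prefix: ir-
Example: irresponsible = ir- + responsible
Meaning = not


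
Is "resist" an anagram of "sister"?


Word 1: "sister" → sorted: eirsst
Word 2: "resist" → sorted: eirsst
Same letters? eirsst == eirsst
Anagram = Yes


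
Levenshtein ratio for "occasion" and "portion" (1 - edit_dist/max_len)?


Word 1: "occasion" (length 8)
Word 2: "portion" (length 7)
One optimal edit sequence:
  1. delete 'o'  (+1)
  2. substitute 'c' -> 'p'  (+1)
  3. substitute 'c' -> 'o'  (+1)
  4. substitute 'a' -> 'r'  (+1)
  5. substitute 's' -> 't'  (+1)
  6. keep 'i'
  7. keep 'o'
  8. keep 'n'
Edit distance = 5
Max length = max(8, 7) = 8
Similarity = 1 - 5/8
= 0.3750


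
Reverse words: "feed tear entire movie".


Original: "feed tear entire movie"
Words (1..n): feed | tear | entire | movie
Reversed (n..1): movie | entire | tear | feed
Result = "movie entire tear feed"


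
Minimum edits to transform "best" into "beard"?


Word 1: "best" (length 4)
Word 2: "beard" (length 5)
One optimal edit sequence (insert/delete/substitute each cost 1):
  1. keep 'b'
  2. keep 'e'
  3. insert 'a'  (+1)
  4. substitute 's' -> 'r'  (+1)
  5. substitute 't' -> 'd'  (+1)
Total edit operations: 3
Edit distance = 3


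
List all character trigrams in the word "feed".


Word: "feed" (length 4)
Number of trigrams = 4 - 3 + 1 = 2
  Position 0: "fee"
  Position 1: "eed"
Trigrams = "fee", "eed"


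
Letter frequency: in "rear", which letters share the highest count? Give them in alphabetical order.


Word: "rear"
Letter counts:
  'a': 1
  'e': 1
  'r': 2
Maximum count = 2
Most frequent = 'r' (2 times each)


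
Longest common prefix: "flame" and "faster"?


Word 1: "flame"
Word 2: "faster"
Comparing from start:
  Pos 0: 'f' == 'f'
  Pos 1: 'l' != 'a' (stop)
LCP = "f" (length 1)


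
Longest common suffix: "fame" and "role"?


Word 1: "fame"
Word 2: "role"
Comparing from end:
  Pos -1: 'e' == 'e'
  Pos -2: 'm' != 'l' (stop)
LCS = "e" (length 1)


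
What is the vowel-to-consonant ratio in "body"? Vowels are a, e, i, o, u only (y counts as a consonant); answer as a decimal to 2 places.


Word: "body"
Vowels (a,e,i,o,u): 1
Consonants: 3
Ratio = 1/3
= 0.33


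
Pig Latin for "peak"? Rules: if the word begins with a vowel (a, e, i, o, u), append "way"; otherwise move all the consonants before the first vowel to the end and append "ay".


Word: "peak"
Starts with consonant(s) → move to end, add 'ay'
Consonant cluster: "p"
Pig Latin = "eakpay"


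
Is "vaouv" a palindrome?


Word: "vaouv"
Reversed: "vuoav"
Forward == Backward? vaouv != vuoav
Palindrome = No


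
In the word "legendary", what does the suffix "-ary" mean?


Suffix: -ary
Example: legendary = legend + -ary
Meaning = relating to


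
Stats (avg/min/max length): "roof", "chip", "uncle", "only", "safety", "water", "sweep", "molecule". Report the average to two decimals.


Lengths: "roof"=4, "chip"=4, "uncle"=5, "only"=4, "safety"=6, "water"=5, "sweep"=5, "molecule"=8
Sum = 41, Count = 8
Average = 41/8 = 5.13
= avg=5.13, min=4, max=8


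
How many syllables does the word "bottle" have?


Word: "bottle"
Syllable breakdown: bot · tle
Counting: 2 parts
= 2 syllables


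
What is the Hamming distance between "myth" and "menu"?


Comparing character by character (same length = 4):
  Pos 0: 'm' vs 'm' =
  Pos 1: 'y' vs 'e' !=
  Pos 2: 't' vs 'n' !=
  Pos 3: 'h' vs 'u' !=
Hamming distance = 3


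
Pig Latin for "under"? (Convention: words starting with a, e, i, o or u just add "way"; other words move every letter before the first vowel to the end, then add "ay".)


Word: "under"
Starts with vowel → add 'way'
Pig Latin = "underway"


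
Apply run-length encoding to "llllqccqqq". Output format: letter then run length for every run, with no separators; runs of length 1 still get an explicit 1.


String: "llllqccqqq"
Scanning for consecutive runs:
  'l' x 4
  'q' x 1
  'c' x 2
  'q' x 3
RLE = "l4q1c2q3"


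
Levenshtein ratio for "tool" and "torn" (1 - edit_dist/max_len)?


Word 1: "tool" (length 4)
Word 2: "torn" (length 4)
One optimal edit sequence:
  1. keep 't'
  2. keep 'o'
  3. substitute 'o' -> 'r'  (+1)
  4. substitute 'l' -> 'n'  (+1)
Edit distance = 2
Max length = max(4, 4) = 4
Similarity = 1 - 2/4
= 0.5000


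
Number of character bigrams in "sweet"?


Word: "sweet" (length 5)
Number of 2-grams = length - 2 + 1 = 5 - 2 + 1
= 4


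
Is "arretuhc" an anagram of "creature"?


Word 1: "creature" → sorted: aceerrtu
Word 2: "arretuhc" → sorted: acehrrtu
Same letters? aceerrtu != acehrrtu
Anagram = No


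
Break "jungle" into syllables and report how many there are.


Word: "jungle"
Syllable breakdown: jun | gle
Counting: 2 parts
= 2 syllables


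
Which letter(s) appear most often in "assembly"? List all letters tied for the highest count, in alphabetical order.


Word: "assembly"
Letter counts:
  'a': 1
  'b': 1
  'e': 1
  'l': 1
  'm': 1
  's': 2
  'y': 1
Maximum count = 2
Most frequent = 's' (2 times each)


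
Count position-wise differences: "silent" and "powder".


Comparing character by character (same length = 6):
  Pos 0: 's' vs 'p' !=
  Pos 1: 'i' vs 'o' !=
  Pos 2: 'l' vs 'w' !=
  Pos 3: 'e' vs 'd' !=
  Pos 4: 'n' vs 'e' !=
  Pos 5: 't' vs 'r' !=
Hamming distance = 6


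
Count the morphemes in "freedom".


Word: "freedom"
Morphemes: free + -dom
Each morpheme carries meaning
= 2 morphemes


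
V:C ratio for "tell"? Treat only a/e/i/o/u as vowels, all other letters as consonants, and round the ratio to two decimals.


Word: "tell"
Vowels (a,e,i,o,u): 1
Consonants: 3
Ratio = 1/3
= 0.33


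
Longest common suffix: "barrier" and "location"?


Word 1: "barrier"
Word 2: "location"
Comparing from end:
  Pos -1: 'r' != 'n' (stop)
LCS = "" (length 0)


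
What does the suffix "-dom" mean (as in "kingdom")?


Suffix: -dom
Example: kingdom (king + -dom)
Meaning = state / realm


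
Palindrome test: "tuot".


Word: "tuot"
Reversed: "tout"
Forward == Backward? tuot != tout
Palindrome = No


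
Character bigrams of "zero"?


Word: "zero" (length 4)
Number of bigrams = 4 - 2 + 1 = 3
  Position 0: "ze"
  Position 1: "er"
  Position 2: "ro"
Bigrams = "ze", "er", "ro"


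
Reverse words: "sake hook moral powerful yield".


Original: "sake hook moral powerful yield"
Words (1..n): sake | hook | moral | powerful | yield
Reversed (n..1): yield | powerful | moral | hook | sake
Result = "yield powerful moral hook sake"


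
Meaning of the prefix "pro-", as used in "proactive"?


Prefix: pro-
Example: proactive = pro- + active
Meaning = forward / in favor of


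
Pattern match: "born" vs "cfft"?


Pattern of "born": [0, 1, 2, 3]
Pattern of "cfft": [0, 1, 1, 2]
Patterns do not match
Same pattern = No


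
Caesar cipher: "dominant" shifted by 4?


Word: "dominant"
Shift: 4
Each letter → (letter + shift) mod 26:
  'd' (3) + 4 = 7 → 'h'
  'o' (14) + 4 = 18 → 's'
  'm' (12) + 4 = 16 → 'q'
  'i' (8) + 4 = 12 → 'm'
  'n' (13) + 4 = 17 → 'r'
  'a' (0) + 4 = 4 → 'e'
  'n' (13) + 4 = 17 → 'r'
  't' (19) + 4 = 23 → 'x'
Result = "hsqmrerx"


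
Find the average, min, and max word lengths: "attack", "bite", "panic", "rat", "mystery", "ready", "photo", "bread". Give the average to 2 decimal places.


Lengths: "attack"=6, "bite"=4, "panic"=5, "rat"=3, "mystery"=7, "ready"=5, "photo"=5, "bread"=5
Sum = 40, Count = 8
Average = 40/8 = 5.00
= avg=5.00, min=3, max=7


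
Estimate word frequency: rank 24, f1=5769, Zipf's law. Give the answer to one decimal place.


Zipf's law: f(r) = f(1) / r
f(1) = 5769
f(24) = 5769 / 24
= 240.4 occurrences


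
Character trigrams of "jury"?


Word: "jury" (length 4)
Number of trigrams = 4 - 3 + 1 = 2
  Position 0: "jur"
  Position 1: "ury"
Trigrams = "jur", "ury"


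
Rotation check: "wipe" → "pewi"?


Word: "wipe", Candidate: "pewi"
Method: check if candidate is substring of word+word
"wipewipe" contains "pewi"? Yes
Is rotation = Yes


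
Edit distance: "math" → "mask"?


Word 1: "math" (length 4)
Word 2: "mask" (length 4)
One optimal edit sequence (insert/delete/substitute each cost 1):
  1. keep 'm'
  2. keep 'a'
  3. substitute 't' -> 's'  (+1)
  4. substitute 'h' -> 'k'  (+1)
Total edit operations: 2
Edit distance = 2


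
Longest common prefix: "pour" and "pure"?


Word 1: "pour"
Word 2: "pure"
Comparing from start:
  Pos 0: 'p' == 'p'
  Pos 1: 'o' != 'u' (stop)
LCP = "p" (length 1)


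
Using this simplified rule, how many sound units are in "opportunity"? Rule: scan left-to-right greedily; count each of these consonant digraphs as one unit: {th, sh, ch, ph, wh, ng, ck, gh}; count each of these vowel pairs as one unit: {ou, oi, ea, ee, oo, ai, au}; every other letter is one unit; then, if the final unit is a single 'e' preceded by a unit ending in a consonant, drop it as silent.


Word: "opportunity" (11 letters)
Left-to-right scan:
  [1] 'o' (letter)
  [2] 'p' (letter)
  [3] 'p' (letter)
  [4] 'o' (letter)
  [5] 'r' (letter)
  [6] 't' (letter)
  [7] 'u' (letter)
  [8] 'n' (letter)
  [9] 'i' (letter)
  [10] 't' (letter)
  [11] 'y' (letter)
Units from scan: 11
Sound units = 11 units


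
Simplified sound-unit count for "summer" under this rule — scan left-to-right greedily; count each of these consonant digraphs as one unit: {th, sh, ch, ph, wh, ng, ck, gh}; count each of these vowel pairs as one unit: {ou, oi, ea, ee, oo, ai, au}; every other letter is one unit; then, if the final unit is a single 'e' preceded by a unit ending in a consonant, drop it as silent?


Word: "summer" (6 letters)
Left-to-right scan:
  [1] 's' (letter)
  [2] 'u' (letter)
  [3] 'm' (letter)
  [4] 'm' (letter)
  [5] 'e' (letter)
  [6] 'r' (letter)
Units from scan: 6
Sound units = 6 units


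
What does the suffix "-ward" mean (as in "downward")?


Suffix: -ward
Example: downward (down + -ward)
Meaning = in the direction of


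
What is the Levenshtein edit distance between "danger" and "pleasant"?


Word 1: "danger" (length 6)
Word 2: "pleasant" (length 8)
One optimal edit sequence (insert/delete/substitute each cost 1):
  1. insert 'p'  (+1)
  2. insert 'l'  (+1)
  3. substitute 'd' -> 'e'  (+1)
  4. keep 'a'
  5. substitute 'n' -> 's'  (+1)
  6. substitute 'g' -> 'a'  (+1)
  7. substitute 'e' -> 'n'  (+1)
  8. substitute 'r' -> 't'  (+1)
Total edit operations: 7
Edit distance = 7


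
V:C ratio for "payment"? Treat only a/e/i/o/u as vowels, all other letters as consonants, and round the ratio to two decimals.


Word: "payment"
Vowels (a,e,i,o,u): 2
Consonants: 5
Ratio = 2/5
= 0.40


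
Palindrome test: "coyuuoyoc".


Word: "coyuuoyoc"
Reversed: "coyouuyoc"
Forward == Backward? coyuuoyoc != coyouuyoc
Palindrome = No


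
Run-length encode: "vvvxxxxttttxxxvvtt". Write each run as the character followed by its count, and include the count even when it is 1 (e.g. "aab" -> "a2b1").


String: "vvvxxxxttttxxxvvtt"
Scanning for consecutive runs:
  'v' x 3
  'x' x 4
  't' x 4
  'x' x 3
  'v' x 2
  't' x 2
RLE = "v3x4t4x3v2t2"


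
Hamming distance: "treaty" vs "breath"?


Comparing character by character (same length = 6):
  Pos 0: 't' vs 'b' !=
  Pos 1: 'r' vs 'r' =
  Pos 2: 'e' vs 'e' =
  Pos 3: 'a' vs 'a' =
  Pos 4: 't' vs 't' =
  Pos 5: 'y' vs 'h' !=
Hamming distance = 2


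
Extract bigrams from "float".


Word: "float" (length 5)
Number of bigrams = 5 - 2 + 1 = 4
  Position 0: "fl"
  Position 1: "lo"
  Position 2: "oa"
  Position 3: "at"
Bigrams = "fl", "lo", "oa", "at"


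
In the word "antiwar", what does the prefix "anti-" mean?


Prefix: anti-
Example: antiwar (anti- + war)
Meaning = against


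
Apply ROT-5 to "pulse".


Word: "pulse"
Shift: 5
Each letter → (letter + shift) mod 26:
  'p' (15) + 5 = 20 → 'u'
  'u' (20) + 5 = 25 → 'z'
  'l' (11) + 5 = 16 → 'q'
  's' (18) + 5 = 23 → 'x'
  'e' (4) + 5 = 9 → 'j'
Result = "uzqxj"


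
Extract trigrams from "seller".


Word: "seller" (length 6)
Number of trigrams = 6 - 3 + 1 = 4
  Position 0: "sel"
  Position 1: "ell"
  Position 2: "lle"
  Position 3: "ler"
Trigrams = "sel", "ell", "lle", "ler"


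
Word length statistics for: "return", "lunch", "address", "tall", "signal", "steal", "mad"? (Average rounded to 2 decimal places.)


Lengths: "return"=6, "lunch"=5, "address"=7, "tall"=4, "signal"=6, "steal"=5, "mad"=3
Sum = 36, Count = 7
Average = 36/7 = 5.14
= avg=5.14, min=3, max=7
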